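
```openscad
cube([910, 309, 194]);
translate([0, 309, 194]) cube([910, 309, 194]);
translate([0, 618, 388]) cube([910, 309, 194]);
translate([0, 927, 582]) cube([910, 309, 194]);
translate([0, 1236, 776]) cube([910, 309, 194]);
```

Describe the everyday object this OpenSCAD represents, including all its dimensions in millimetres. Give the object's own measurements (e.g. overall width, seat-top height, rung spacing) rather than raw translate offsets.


A straight staircase of 5 solid steps. Each step is 910 mm wide (x), 309 mm deep (y, the going) and 194 mm tall (the rise). The first step rests on the floor; each subsequent step sits one going further in +y and one rise higher in +z, directly behind and above the previous step with no overlap.


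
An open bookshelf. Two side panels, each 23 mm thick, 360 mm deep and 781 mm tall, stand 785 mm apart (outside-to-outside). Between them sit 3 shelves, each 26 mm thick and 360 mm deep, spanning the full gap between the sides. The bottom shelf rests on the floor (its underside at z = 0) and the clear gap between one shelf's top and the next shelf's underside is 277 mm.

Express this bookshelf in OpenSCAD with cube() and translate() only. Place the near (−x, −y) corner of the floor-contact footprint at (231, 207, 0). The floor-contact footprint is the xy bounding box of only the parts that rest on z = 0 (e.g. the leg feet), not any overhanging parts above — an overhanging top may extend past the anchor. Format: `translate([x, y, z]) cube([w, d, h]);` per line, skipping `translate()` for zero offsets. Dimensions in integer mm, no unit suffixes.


translate([231, 207, 0]) cube([23, 360, 781]);
translate([993, 207, 0]) cube([23, 360, 781]);
translate([254, 207, 0]) cube([739, 360, 26]);
translate([254, 207, 303]) cube([739, 360, 26]);
translate([254, 207, 606]) cube([739, 360, 26]);


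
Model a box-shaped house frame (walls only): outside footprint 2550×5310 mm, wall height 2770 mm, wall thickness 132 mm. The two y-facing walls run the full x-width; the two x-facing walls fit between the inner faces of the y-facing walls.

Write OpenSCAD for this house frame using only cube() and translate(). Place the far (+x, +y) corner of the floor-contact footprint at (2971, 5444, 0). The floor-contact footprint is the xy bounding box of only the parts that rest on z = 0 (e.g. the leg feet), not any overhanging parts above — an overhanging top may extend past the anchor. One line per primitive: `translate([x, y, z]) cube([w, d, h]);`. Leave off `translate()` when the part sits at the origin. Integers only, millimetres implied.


translate([421, 134, 0]) cube([2550, 132, 2770]);
translate([421, 5312, 0]) cube([2550, 132, 2770]);
translate([421, 266, 0]) cube([132, 5046, 2770]);
translate([2839, 266, 0]) cube([132, 5046, 2770]);


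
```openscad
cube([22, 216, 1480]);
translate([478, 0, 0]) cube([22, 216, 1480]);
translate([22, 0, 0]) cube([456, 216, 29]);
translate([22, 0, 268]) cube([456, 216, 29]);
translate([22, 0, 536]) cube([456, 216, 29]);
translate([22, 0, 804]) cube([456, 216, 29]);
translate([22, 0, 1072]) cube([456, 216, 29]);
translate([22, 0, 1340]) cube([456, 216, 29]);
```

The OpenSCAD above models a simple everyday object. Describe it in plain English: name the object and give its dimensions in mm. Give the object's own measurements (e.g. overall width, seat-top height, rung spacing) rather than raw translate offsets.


An open bookshelf. Two side panels, each 22 mm thick, 216 mm deep and 1480 mm tall, stand 500 mm apart (outside-to-outside). Between them sit 6 shelves, each 29 mm thick and 216 mm deep, spanning the full gap between the sides. The bottom shelf rests on the floor (its underside at z = 0) and the clear gap between one shelf's top and the next shelf's underside is 239 mm.


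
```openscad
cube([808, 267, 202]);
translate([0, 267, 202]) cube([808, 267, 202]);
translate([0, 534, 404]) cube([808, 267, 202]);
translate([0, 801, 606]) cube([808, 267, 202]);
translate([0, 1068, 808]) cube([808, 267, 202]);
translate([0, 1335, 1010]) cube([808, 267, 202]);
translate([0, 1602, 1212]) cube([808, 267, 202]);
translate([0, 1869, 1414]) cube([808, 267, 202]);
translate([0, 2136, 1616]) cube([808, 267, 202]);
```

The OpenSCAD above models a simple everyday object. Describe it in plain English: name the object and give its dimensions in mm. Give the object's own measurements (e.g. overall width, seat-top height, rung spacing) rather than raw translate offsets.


A straight staircase of 9 solid steps. Each step is 808 mm wide (x), 267 mm deep (y, the going) and 202 mm tall (the rise). The first step rests on the floor; each subsequent step sits one going further in +y and one rise higher in +z, directly behind and above the previous step with no overlap.


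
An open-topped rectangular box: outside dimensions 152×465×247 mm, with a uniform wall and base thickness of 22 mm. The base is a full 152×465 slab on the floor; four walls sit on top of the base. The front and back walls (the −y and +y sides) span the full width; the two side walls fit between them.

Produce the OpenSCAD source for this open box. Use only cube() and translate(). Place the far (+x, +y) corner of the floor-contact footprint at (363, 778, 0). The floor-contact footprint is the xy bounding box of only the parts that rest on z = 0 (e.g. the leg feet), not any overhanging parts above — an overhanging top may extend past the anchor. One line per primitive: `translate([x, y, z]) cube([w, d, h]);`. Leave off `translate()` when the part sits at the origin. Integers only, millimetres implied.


translate([211, 313, 0]) cube([152, 465, 22]);
translate([211, 313, 22]) cube([152, 22, 225]);
translate([211, 756, 22]) cube([152, 22, 225]);
translate([211, 335, 22]) cube([22, 421, 225]);
translate([341, 335, 22]) cube([22, 421, 225]);


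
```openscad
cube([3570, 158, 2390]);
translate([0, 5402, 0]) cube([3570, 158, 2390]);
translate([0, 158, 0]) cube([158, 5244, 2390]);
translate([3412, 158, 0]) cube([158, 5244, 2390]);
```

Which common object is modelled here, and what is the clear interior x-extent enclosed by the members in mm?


A house (or room) frame. The interior width is 3254 mm.

Four 2390 mm walls enclosing a rectangle with no floor or roof — a room or house frame. Outside width is 3570 mm and wall thickness is 158 mm, so the interior width is 3570 − 2 × 158 = 3254 mm.


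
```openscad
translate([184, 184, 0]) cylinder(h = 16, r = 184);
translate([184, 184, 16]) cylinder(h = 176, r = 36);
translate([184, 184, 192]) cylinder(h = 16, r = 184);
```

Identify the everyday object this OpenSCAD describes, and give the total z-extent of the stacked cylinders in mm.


A spool. The overall height is 208 mm.

Three coaxial cylinders, large–small–large — a spool. Two 16 mm flanges and a 176 mm core give 16 + 176 + 16 = 208 mm.


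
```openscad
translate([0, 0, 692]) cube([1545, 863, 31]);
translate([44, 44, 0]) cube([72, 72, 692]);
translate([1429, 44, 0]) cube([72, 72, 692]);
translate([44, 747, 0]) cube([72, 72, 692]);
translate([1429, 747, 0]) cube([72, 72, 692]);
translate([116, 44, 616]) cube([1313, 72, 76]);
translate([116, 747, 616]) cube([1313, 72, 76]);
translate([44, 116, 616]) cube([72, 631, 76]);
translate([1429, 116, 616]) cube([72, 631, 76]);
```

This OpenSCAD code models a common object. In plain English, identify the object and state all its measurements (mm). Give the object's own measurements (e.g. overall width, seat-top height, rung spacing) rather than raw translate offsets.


A table: top 1545 mm (x) × 863 mm (y), 31 mm thick, upper face at z = 723 mm, on four 72×72 mm square legs, each inset 44 mm from the nearest pair of top edges from z = 0 to the bottom of the top. Four apron rails, 72 mm thick and 76 mm tall, run between adjacent legs with their top edges flush with the underside of the top and their outer faces flush with the legs' outer faces.


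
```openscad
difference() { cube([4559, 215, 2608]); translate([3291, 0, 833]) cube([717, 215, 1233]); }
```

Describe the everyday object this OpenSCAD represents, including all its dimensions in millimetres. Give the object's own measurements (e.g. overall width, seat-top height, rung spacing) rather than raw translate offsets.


A wall 4559 mm long (x), 215 mm thick (y), 2608 mm tall, with a rectangular window opening cut through it. The opening is 717 mm wide and 1233 mm tall; its sill is at z = 833 mm and its near (−x) edge is 3291 mm from the wall's −x end. The opening passes through the full wall thickness.


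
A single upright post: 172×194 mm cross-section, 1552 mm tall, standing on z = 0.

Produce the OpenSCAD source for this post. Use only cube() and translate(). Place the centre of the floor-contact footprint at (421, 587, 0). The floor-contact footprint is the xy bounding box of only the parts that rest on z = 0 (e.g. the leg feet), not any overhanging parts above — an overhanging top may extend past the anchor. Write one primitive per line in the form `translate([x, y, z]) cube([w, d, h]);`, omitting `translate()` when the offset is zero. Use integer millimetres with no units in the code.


translate([335, 490, 0]) cube([172, 194, 1552]);


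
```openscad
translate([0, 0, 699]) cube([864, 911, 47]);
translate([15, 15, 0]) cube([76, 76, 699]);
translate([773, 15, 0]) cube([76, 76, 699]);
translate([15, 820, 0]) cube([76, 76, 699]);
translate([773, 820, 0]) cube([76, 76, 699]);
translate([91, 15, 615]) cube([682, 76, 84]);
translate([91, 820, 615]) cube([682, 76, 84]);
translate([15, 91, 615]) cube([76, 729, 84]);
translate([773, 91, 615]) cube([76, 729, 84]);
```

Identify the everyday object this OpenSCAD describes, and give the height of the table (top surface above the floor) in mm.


A table. The table height is 746 mm.

A 864×911×47 slab sits at z = 699 on four 76 mm square posts — a table. The top surface is at 699 + 47 = 746 mm.


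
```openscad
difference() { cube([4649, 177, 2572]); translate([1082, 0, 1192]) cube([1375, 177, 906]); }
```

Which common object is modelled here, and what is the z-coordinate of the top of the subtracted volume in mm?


A wall with a window opening. The window head height is 2098 mm.

A wall with a rectangular opening subtracted — a window. Sill at z = 1192, opening 906 mm tall, so the head is at 1192 + 906 = 2098 mm.


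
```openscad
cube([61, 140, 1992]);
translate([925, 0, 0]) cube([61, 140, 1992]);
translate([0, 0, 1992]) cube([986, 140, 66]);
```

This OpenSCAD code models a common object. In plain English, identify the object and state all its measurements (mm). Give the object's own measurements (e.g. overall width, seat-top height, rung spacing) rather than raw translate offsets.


A door frame. The clear opening is 864 mm wide and 1992 mm high. Two 61 mm wide jambs, 140 mm deep, stand either side of the opening from the floor to the top of the opening. A 66 mm thick head sits across the top of both jambs, spanning the full outside width of the frame.


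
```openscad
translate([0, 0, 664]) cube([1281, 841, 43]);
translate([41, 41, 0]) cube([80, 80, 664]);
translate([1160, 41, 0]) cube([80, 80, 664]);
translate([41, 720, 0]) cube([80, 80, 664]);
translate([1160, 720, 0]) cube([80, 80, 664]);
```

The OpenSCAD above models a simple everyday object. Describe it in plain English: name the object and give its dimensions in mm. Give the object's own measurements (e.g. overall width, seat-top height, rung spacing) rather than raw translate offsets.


A rectangular dining table. The top is 1281×841×43 mm with its upper surface at z = 707 mm. It stands on four 80×80 mm square legs, each inset 41 mm from the nearest pair of top edges, running from the floor to the underside of the top.


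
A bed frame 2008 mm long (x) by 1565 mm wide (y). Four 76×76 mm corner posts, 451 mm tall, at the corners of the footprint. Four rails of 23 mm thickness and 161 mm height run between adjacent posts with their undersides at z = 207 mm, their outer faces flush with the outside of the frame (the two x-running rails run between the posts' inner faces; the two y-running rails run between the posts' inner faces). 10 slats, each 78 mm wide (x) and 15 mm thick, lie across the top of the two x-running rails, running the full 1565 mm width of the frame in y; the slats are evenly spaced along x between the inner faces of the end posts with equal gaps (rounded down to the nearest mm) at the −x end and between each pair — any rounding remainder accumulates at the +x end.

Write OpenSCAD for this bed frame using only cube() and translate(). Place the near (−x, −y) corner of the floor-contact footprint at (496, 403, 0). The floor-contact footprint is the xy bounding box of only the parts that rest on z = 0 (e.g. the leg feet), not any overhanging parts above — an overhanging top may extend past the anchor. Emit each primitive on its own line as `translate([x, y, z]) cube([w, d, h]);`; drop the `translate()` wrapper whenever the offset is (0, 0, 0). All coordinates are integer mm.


translate([496, 403, 0]) cube([76, 76, 451]);
translate([496, 1892, 0]) cube([76, 76, 451]);
translate([2428, 403, 0]) cube([76, 76, 451]);
translate([2428, 1892, 0]) cube([76, 76, 451]);
translate([572, 403, 207]) cube([1856, 23, 161]);
translate([572, 1945, 207]) cube([1856, 23, 161]);
translate([496, 479, 207]) cube([23, 1413, 161]);
translate([2481, 479, 207]) cube([23, 1413, 161]);
translate([669, 403, 368]) cube([78, 1565, 15]);
translate([844, 403, 368]) cube([78, 1565, 15]);
translate([1019, 403, 368]) cube([78, 1565, 15]);
translate([1194, 403, 368]) cube([78, 1565, 15]);
translate([1369, 403, 368]) cube([78, 1565, 15]);
translate([1544, 403, 368]) cube([78, 1565, 15]);
translate([1719, 403, 368]) cube([78, 1565, 15]);
translate([1894, 403, 368]) cube([78, 1565, 15]);
translate([2069, 403, 368]) cube([78, 1565, 15]);
translate([2244, 403, 368]) cube([78, 1565, 15]);


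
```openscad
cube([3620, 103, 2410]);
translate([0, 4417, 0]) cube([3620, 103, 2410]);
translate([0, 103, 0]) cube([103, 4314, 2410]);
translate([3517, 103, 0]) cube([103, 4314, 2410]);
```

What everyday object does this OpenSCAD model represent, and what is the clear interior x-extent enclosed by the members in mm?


A house (or room) frame. The interior width is 3414 mm.

Four 2410 mm walls enclosing a rectangle with no floor or roof — a room or house frame. Outside width is 3620 mm and wall thickness is 103 mm, so the interior width is 3620 − 2 × 103 = 3414 mm.


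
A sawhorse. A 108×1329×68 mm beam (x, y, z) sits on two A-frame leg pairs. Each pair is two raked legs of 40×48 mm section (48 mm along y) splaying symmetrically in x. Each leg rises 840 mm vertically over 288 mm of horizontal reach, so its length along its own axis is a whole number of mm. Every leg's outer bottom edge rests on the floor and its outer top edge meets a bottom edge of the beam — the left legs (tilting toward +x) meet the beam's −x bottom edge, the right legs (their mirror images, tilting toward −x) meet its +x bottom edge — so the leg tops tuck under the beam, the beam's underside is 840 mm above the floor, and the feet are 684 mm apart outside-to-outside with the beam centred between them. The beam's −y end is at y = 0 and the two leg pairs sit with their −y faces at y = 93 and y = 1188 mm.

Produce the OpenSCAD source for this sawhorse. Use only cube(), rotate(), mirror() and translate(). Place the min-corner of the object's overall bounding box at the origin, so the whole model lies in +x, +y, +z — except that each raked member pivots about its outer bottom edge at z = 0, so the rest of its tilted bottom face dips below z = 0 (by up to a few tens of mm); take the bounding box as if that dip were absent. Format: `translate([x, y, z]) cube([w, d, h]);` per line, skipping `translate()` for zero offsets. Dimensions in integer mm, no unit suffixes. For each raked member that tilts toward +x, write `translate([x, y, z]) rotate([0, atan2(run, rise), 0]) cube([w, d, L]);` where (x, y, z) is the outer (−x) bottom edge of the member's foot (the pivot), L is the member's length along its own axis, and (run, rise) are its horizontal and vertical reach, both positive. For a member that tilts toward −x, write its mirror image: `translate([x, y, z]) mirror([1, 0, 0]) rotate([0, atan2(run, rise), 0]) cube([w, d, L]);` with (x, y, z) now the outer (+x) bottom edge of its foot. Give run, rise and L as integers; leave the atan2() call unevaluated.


translate([288, 0, 840]) cube([108, 1329, 68]);
translate([0, 93, 0]) rotate([0, atan2(288, 840), 0]) cube([40, 48, 888]);
translate([684, 93, 0]) mirror([1, 0, 0]) rotate([0, atan2(288, 840), 0]) cube([40, 48, 888]);
translate([0, 1188, 0]) rotate([0, atan2(288, 840), 0]) cube([40, 48, 888]);
translate([684, 1188, 0]) mirror([1, 0, 0]) rotate([0, atan2(288, 840), 0]) cube([40, 48, 888]);


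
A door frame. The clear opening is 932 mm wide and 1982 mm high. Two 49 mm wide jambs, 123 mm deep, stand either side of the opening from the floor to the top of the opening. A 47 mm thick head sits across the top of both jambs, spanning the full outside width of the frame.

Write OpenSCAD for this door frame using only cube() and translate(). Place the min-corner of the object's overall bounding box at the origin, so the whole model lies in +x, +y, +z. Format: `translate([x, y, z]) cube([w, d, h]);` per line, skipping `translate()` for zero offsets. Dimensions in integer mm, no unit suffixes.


cube([49, 123, 1982]);
translate([981, 0, 0]) cube([49, 123, 1982]);
translate([0, 0, 1982]) cube([1030, 123, 47]);


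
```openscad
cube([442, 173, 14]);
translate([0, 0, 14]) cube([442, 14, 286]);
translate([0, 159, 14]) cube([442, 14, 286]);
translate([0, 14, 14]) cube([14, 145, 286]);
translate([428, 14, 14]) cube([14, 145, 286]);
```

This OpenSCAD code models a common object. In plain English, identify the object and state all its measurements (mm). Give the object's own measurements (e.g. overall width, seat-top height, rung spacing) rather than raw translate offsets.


An open-topped rectangular box: outside dimensions 442×173×300 mm, with a uniform wall and base thickness of 14 mm. The base is a full 442×173 slab on the floor; four walls sit on top of the base. The front and back walls (the −y and +y sides) span the full width; the two side walls fit between them.


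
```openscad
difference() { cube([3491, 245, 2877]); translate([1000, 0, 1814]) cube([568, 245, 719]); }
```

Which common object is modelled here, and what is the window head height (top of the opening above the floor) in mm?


A wall with a window opening. The window head height is 2533 mm.

A wall with a rectangular opening subtracted — a window. Sill at z = 1814, opening 719 mm tall, so the head is at 1814 + 719 = 2533 mm.


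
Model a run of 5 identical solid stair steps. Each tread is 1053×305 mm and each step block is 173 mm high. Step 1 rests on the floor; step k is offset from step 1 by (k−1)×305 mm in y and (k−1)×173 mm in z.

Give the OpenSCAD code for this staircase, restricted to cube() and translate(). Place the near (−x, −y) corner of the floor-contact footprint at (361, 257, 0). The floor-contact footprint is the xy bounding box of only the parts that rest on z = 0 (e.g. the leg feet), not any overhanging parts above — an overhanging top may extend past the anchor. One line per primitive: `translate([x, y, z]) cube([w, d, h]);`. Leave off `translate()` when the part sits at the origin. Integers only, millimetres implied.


translate([361, 257, 0]) cube([1053, 305, 173]);
translate([361, 562, 173]) cube([1053, 305, 173]);
translate([361, 867, 346]) cube([1053, 305, 173]);
translate([361, 1172, 519]) cube([1053, 305, 173]);
translate([361, 1477, 692]) cube([1053, 305, 173]);


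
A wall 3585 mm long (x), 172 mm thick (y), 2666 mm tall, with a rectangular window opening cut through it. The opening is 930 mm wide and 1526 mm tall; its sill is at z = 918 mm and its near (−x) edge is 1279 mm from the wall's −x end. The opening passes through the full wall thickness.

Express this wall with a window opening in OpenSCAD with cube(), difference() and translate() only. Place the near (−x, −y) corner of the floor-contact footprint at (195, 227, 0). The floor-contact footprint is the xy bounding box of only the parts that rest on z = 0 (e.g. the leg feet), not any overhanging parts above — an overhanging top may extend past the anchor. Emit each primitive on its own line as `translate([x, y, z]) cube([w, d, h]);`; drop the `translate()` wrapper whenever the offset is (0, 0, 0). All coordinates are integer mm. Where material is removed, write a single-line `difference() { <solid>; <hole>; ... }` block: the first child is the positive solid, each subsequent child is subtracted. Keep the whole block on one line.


difference() { translate([195, 227, 0]) cube([3585, 172, 2666]); translate([1474, 227, 918]) cube([930, 172, 1526]); }


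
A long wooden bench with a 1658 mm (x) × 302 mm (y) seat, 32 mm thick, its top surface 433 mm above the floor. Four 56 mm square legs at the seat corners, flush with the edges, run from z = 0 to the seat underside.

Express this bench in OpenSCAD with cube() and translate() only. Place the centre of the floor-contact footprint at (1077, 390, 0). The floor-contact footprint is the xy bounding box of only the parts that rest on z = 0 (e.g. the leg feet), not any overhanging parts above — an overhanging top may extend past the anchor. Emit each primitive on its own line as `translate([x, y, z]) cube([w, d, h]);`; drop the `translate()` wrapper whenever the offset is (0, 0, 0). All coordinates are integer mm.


translate([248, 239, 401]) cube([1658, 302, 32]);
translate([248, 239, 0]) cube([56, 56, 401]);
translate([248, 485, 0]) cube([56, 56, 401]);
translate([1850, 239, 0]) cube([56, 56, 401]);
translate([1850, 485, 0]) cube([56, 56, 401]);


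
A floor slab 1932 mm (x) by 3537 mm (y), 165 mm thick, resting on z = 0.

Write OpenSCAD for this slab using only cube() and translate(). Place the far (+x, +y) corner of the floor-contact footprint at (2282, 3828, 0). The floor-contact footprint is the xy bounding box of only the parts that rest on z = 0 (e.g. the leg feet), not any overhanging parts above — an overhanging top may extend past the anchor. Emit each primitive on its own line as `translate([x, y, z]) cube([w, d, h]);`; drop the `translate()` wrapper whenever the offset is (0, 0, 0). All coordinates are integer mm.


translate([350, 291, 0]) cube([1932, 3537, 165]);


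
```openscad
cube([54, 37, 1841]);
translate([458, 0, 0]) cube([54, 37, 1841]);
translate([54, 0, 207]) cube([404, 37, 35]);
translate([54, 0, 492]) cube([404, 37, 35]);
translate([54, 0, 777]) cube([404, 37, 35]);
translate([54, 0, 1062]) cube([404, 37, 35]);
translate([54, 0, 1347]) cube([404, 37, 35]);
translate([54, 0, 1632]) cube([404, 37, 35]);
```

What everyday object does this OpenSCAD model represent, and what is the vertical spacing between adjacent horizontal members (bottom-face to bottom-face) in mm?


A ladder. The rung spacing is 285 mm.

Two tall 54×37 posts with 6 short bars between them — a ladder. Adjacent rungs sit at z = 207 and z = 492, so the spacing is 492 − 207 = 285 mm.


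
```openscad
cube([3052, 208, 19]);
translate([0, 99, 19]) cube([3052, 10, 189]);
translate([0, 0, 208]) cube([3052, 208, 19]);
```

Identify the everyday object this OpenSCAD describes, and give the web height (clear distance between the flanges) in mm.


An I-beam. The web height is 189 mm.

Two wide flanges with a thin centred web — an I-beam. Overall 227 mm minus two 19 mm flanges gives a web of 227 − 2·19 = 189 mm.


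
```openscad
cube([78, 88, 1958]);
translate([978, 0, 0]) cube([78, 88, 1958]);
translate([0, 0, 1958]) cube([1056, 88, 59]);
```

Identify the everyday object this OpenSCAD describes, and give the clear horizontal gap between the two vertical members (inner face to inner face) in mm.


A door frame. The clear opening width is 900 mm.

Two 1958 mm tall posts with a header on top — a door frame. The left jamb is 78 mm wide at x = 0; the right jamb starts at x = 978. The clear opening is 978 − 78 = 900 mm.


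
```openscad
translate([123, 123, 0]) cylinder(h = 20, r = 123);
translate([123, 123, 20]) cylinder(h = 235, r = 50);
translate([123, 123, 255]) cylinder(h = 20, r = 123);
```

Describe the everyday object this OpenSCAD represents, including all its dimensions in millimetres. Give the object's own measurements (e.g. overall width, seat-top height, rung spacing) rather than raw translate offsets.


A spool: two coaxial disc flanges of radius 123 mm and thickness 20 mm, joined by a core cylinder of radius 50 mm and height 235 mm. The lower flange rests on z = 0 and the three cylinders share a vertical axis.


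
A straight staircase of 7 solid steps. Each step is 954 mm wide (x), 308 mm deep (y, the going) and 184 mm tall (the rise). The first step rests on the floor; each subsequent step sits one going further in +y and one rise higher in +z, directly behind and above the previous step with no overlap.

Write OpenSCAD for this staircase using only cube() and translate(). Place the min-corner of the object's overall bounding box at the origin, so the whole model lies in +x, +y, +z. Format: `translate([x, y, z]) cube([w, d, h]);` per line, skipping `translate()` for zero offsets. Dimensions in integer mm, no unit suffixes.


cube([954, 308, 184]);
translate([0, 308, 184]) cube([954, 308, 184]);
translate([0, 616, 368]) cube([954, 308, 184]);
translate([0, 924, 552]) cube([954, 308, 184]);
translate([0, 1232, 736]) cube([954, 308, 184]);
translate([0, 1540, 920]) cube([954, 308, 184]);
translate([0, 1848, 1104]) cube([954, 308, 184]);


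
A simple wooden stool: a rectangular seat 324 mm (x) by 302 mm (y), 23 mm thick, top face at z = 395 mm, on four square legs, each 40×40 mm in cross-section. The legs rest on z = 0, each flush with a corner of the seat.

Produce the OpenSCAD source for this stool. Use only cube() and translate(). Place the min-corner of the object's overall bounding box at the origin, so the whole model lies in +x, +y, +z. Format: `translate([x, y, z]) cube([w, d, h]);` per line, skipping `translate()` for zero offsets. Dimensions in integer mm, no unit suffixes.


translate([0, 0, 372]) cube([324, 302, 23]);
cube([40, 40, 372]);
translate([284, 0, 0]) cube([40, 40, 372]);
translate([0, 262, 0]) cube([40, 40, 372]);
translate([284, 262, 0]) cube([40, 40, 372]);


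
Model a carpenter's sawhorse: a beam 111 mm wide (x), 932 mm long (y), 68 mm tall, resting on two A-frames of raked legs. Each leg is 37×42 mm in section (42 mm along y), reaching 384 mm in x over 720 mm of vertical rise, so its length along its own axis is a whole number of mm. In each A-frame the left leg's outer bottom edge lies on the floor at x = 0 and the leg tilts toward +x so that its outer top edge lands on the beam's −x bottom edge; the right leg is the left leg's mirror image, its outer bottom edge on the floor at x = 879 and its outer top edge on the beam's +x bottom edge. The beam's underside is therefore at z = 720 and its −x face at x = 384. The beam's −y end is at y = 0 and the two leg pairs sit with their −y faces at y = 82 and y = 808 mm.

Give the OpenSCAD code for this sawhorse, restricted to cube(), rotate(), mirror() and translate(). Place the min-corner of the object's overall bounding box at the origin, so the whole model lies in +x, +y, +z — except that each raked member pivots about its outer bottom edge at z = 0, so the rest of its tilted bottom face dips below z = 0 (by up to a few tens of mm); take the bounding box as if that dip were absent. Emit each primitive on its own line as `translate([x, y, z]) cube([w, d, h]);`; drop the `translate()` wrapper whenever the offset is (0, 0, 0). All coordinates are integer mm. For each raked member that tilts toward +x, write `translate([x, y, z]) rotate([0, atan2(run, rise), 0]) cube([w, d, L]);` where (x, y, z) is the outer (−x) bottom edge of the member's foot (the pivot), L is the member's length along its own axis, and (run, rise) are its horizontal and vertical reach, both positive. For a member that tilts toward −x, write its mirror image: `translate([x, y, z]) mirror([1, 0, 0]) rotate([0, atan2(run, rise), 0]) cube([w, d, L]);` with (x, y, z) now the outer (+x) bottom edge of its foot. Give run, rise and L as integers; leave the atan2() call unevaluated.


// leg length = √(384² + 720²) = 816
// right-leg outer foot x = 2·384 + 111 = 879
// beam min-corner = (384, 0, 720)
translate([384, 0, 720]) cube([111, 932, 68]);
translate([0, 82, 0]) rotate([0, atan2(384, 720), 0]) cube([37, 42, 816]);
translate([879, 82, 0]) mirror([1, 0, 0]) rotate([0, atan2(384, 720), 0]) cube([37, 42, 816]);
translate([0, 808, 0]) rotate([0, atan2(384, 720), 0]) cube([37, 42, 816]);
translate([879, 808, 0]) mirror([1, 0, 0]) rotate([0, atan2(384, 720), 0]) cube([37, 42, 816]);


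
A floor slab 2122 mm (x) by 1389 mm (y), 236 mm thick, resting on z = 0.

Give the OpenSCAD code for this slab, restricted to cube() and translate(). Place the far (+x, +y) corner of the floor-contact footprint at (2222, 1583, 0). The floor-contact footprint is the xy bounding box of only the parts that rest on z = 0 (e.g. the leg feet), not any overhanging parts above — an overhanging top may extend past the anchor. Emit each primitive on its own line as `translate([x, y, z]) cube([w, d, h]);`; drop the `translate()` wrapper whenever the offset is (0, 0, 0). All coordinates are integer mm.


translate([100, 194, 0]) cube([2122, 1389, 236]);


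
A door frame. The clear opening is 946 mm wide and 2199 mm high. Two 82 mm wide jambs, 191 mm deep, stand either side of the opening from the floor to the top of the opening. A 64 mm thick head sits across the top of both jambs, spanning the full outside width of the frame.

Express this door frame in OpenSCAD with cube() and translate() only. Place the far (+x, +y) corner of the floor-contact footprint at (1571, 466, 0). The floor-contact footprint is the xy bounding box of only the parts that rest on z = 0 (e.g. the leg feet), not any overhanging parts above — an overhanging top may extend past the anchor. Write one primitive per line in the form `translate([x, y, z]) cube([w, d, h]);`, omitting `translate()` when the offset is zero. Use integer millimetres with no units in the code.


translate([461, 275, 0]) cube([82, 191, 2199]);
translate([1489, 275, 0]) cube([82, 191, 2199]);
translate([461, 275, 2199]) cube([1110, 191, 64]);


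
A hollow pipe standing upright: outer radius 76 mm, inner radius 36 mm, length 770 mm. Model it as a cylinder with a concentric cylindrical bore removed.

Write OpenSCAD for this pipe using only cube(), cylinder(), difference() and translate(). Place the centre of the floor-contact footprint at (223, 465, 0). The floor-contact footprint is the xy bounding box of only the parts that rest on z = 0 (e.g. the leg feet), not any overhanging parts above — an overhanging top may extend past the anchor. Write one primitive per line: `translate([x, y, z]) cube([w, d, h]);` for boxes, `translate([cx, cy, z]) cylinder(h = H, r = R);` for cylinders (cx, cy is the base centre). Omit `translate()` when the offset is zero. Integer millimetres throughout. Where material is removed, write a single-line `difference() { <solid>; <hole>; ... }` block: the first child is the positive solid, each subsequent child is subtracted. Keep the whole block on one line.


difference() { translate([223, 465, 0]) cylinder(h = 770, r = 76); translate([223, 465, 0]) cylinder(h = 770, r = 36); }


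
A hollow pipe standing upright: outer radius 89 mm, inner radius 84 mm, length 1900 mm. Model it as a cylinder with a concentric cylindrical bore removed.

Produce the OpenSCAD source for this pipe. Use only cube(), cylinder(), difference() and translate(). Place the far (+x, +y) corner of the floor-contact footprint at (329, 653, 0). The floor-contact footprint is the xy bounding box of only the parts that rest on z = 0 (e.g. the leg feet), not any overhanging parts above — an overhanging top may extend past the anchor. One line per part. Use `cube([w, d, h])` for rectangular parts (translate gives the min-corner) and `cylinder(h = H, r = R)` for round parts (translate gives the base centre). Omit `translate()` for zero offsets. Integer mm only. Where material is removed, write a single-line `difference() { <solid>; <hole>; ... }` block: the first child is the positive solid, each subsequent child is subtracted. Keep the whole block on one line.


difference() { translate([240, 564, 0]) cylinder(h = 1900, r = 89); translate([240, 564, 0]) cylinder(h = 1900, r = 84); }


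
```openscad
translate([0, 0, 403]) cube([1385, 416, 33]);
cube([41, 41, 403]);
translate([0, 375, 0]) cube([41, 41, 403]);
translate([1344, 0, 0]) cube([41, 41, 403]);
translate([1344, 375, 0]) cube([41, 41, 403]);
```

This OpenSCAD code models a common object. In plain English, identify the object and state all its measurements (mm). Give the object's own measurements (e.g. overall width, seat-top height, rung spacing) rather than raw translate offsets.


A long wooden bench with a 1385 mm (x) × 416 mm (y) seat, 33 mm thick, its top surface 436 mm above the floor. Four 41 mm square legs at the seat corners, flush with the edges, run from z = 0 to the seat underside.


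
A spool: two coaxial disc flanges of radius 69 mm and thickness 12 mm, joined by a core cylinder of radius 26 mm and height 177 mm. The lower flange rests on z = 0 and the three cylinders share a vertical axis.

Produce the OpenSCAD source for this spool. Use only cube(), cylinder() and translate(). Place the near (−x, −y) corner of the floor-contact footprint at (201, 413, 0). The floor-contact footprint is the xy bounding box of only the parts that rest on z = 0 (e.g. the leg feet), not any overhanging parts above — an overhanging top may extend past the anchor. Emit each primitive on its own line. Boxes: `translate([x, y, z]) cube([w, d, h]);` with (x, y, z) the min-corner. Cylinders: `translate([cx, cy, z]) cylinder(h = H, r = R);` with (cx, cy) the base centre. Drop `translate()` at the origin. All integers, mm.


translate([270, 482, 0]) cylinder(h = 12, r = 69);
translate([270, 482, 12]) cylinder(h = 177, r = 26);
translate([270, 482, 189]) cylinder(h = 12, r = 69);


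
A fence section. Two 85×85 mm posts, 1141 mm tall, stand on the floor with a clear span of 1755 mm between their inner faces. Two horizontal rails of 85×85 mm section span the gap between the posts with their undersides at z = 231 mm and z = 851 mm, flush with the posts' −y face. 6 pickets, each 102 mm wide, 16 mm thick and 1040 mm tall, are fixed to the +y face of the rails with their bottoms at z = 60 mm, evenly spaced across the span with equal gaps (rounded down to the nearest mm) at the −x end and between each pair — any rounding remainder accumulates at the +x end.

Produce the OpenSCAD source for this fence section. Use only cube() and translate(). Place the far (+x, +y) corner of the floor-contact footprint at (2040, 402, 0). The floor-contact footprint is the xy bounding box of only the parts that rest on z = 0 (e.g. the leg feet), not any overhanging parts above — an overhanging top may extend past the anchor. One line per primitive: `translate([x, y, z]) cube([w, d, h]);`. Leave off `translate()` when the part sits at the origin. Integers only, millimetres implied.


translate([115, 317, 0]) cube([85, 85, 1141]);
translate([1955, 317, 0]) cube([85, 85, 1141]);
translate([200, 317, 231]) cube([1755, 85, 85]);
translate([200, 317, 851]) cube([1755, 85, 85]);
translate([363, 402, 60]) cube([102, 16, 1040]);
translate([628, 402, 60]) cube([102, 16, 1040]);
translate([893, 402, 60]) cube([102, 16, 1040]);
translate([1158, 402, 60]) cube([102, 16, 1040]);
translate([1423, 402, 60]) cube([102, 16, 1040]);
translate([1688, 402, 60]) cube([102, 16, 1040]);


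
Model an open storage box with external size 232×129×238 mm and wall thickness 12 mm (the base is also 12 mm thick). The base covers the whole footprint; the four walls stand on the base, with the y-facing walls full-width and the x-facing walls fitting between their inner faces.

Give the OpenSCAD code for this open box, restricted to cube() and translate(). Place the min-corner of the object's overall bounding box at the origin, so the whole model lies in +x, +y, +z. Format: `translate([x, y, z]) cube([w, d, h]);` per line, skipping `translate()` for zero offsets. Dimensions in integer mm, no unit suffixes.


cube([232, 129, 12]);
translate([0, 0, 12]) cube([232, 12, 226]);
translate([0, 117, 12]) cube([232, 12, 226]);
translate([0, 12, 12]) cube([12, 105, 226]);
translate([220, 12, 12]) cube([12, 105, 226]);


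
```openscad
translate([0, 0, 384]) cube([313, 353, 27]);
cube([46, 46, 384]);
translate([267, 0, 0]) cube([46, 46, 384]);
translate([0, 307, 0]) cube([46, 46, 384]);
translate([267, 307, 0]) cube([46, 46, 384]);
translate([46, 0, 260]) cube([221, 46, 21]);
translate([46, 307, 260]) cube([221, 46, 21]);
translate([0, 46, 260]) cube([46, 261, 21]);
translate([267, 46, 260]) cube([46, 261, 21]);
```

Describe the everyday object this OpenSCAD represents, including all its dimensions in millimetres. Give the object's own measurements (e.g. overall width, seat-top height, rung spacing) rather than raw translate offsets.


A simple wooden stool: a rectangular seat 313 mm (x) by 353 mm (y), 27 mm thick, top face at z = 411 mm, on four square legs, each 46×46 mm in cross-section. The legs rest on z = 0, each flush with a corner of the seat. Four stretchers, 46 mm wide and 21 mm tall, connect adjacent legs with their undersides at z = 260 mm, each running between the inner faces of the legs it joins and aligned with the legs' outer faces on the other axis.


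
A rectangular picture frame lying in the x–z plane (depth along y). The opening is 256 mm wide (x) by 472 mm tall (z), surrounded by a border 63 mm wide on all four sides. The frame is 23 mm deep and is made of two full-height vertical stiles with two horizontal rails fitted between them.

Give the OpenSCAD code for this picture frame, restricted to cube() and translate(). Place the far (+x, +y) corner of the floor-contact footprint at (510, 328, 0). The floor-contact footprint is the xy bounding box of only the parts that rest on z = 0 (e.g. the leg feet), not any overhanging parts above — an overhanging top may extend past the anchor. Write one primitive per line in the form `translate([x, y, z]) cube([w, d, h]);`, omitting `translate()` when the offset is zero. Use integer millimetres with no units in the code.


translate([128, 305, 0]) cube([63, 23, 598]);
translate([447, 305, 0]) cube([63, 23, 598]);
translate([191, 305, 0]) cube([256, 23, 63]);
translate([191, 305, 535]) cube([256, 23, 63]);


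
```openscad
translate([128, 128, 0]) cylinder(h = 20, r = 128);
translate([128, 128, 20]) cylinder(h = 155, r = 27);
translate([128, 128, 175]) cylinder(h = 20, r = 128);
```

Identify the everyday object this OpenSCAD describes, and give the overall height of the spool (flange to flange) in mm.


A spool. The overall height is 195 mm.

Three coaxial cylinders, large–small–large — a spool. Two 20 mm flanges and a 155 mm core give 20 + 155 + 20 = 195 mm.


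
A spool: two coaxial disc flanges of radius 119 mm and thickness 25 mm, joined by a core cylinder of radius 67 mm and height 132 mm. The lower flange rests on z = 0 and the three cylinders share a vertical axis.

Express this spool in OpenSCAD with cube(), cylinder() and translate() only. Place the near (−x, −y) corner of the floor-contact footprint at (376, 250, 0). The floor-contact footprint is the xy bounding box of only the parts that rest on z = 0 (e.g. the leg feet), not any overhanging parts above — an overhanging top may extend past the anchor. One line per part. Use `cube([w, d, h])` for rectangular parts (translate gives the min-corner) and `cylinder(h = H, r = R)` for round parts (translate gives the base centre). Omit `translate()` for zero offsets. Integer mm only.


translate([495, 369, 0]) cylinder(h = 25, r = 119);
translate([495, 369, 25]) cylinder(h = 132, r = 67);
translate([495, 369, 157]) cylinder(h = 25, r = 119);
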